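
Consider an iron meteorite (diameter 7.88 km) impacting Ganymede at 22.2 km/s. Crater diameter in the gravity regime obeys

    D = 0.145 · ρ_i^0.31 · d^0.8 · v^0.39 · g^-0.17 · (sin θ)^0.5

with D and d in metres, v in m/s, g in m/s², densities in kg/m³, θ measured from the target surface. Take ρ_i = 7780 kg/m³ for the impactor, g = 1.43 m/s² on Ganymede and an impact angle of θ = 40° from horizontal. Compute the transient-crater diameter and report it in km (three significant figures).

In SI units: d = 7880 m, v = 22200 m/s.
ρ_i^0.31 = 7780^0.31 = 16.08
d^0.8 = 7880^0.8 = 1310
v^0.39 = 22200^0.39 = 49.55
g^-0.17 = 1.43^-0.17 = 0.9410
(sin 40°)^0.5 = 0.6428^0.5 = 0.8017
D = 0.145 × 16.08 × 1310 × 49.55 × 0.9410 × 0.8017 = 1.142 × 10^5 m
   = 114.2 km

D ≈ 114 km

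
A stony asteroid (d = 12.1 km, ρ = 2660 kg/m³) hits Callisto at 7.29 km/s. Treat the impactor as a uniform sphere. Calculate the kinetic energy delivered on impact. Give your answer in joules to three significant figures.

E ≈ 6.56 × 10^22 J

d = 12100 m; v = 7290 m/s.
Mass m = (π/6) ρ d³ = (π/6) × 2660 × (12100)³ = 2.467 × 10^15 kg
E = ½ m v² = 0.5 × 2.467 × 10^15 × (7290)² = 6.555 × 10^22 J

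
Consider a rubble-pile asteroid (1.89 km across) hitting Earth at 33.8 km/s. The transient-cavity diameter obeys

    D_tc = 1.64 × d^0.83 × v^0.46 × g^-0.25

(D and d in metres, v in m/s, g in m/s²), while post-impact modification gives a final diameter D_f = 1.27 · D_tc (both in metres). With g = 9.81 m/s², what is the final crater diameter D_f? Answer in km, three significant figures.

In SI: d = 1890 m, v = 33800 m/s.
d^0.83 = 1890^0.83 = 524.2
v^0.46 = 33800^0.46 = 121.1
g^-0.25 = 9.81^-0.25 = 0.5650
D_tc = 1.64 × 524.2 × 121.1 × 0.5650 = 58820 m
D_f = 1.27 × 58820 = 74701 m
     = 74.70 km

D_f ≈ 74.7 km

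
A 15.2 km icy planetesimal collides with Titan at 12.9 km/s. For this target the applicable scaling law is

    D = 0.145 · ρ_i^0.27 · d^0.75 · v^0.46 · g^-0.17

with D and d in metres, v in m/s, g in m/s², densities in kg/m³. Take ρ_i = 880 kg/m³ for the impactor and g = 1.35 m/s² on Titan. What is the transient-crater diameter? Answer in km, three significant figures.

In SI units: d = 15200 m, v = 12900 m/s.
ρ_i^0.27 = 880^0.27 = 6.237
d^0.75 = 15200^0.75 = 1369
v^0.46 = 12900^0.46 = 77.78
g^-0.17 = 1.35^-0.17 = 0.9503
D = 0.145 × 6.237 × 1369 × 77.78 × 0.9503 = 91512 m
   = 91.51 km

D ≈ 91.5 km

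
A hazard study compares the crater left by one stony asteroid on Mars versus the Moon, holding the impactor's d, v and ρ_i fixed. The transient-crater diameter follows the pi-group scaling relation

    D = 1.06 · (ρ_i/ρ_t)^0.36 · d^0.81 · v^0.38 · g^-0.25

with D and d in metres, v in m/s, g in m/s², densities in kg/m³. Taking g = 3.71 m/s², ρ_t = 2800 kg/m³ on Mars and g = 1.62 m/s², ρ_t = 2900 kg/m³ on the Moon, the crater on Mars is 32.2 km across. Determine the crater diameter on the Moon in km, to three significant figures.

D ≈ 39.1 km

The impactor-only factors (d, v, ρ_i) cancel in the ratio, leaving D_Moon/D_Mars = (g_Moon/g_Mars)^-0.25 · (ρ_t,Mars/ρ_t,Moon)^0.36.
(1.62/3.71)^-0.25 = 0.4367^-0.25 = 1.230
(2800/2900)^0.36 = 0.9655^0.36 = 0.9874
Ratio = 1.230 × 0.9874 = 1.215
D_Moon = 1.215 × 32.2 km = 39.1 km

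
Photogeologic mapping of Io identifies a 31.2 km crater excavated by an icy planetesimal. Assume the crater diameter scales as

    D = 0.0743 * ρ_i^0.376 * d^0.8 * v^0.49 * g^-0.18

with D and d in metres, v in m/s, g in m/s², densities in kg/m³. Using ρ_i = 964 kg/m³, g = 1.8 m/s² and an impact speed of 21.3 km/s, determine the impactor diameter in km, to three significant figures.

d ≈ 1.08 km

Rearranging for d: d = [D / (0.0743 · 964^0.376 · 21300^0.49 · 1.8^-0.18)]^(1/0.8).
D = 31200 m.
964^0.376 = 13.24
21300^0.49 = 132.1
1.8^-0.18 = 0.8996
Denominator = 0.0743 × 13.24 × 132.1 × 0.8996 = 116.9
D / 116.9 = 31200 / 116.9 = 266.9
d = 266.9^(1/0.8) = 266.9^1.25 = 1079 m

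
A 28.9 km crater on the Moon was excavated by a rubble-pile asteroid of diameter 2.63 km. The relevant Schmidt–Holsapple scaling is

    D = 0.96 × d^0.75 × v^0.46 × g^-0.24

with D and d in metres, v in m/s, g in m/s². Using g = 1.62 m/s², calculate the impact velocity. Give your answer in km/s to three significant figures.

v ≈ 18.6 km/s

Rearranging for v: v = [D / (0.96 · 2630^0.75 · 1.62^-0.24)]^(1/0.46).
D = 28900 m.
2630^0.75 = 367.3
1.62^-0.24 = 0.8907
Denominator = 0.96 × 367.3 × 0.8907 = 314.1
D / 314.1 = 28900 / 314.1 = 92.01
v = 92.01^(1/0.46) = 92.01^2.1739 = 18586 m/s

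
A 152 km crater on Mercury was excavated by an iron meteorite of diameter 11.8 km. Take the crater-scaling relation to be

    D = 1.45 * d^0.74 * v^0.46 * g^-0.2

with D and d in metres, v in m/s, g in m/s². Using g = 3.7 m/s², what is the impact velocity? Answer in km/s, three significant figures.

Rearranging for v: v = [D / (1.45 · 11800^0.74 · 3.7^-0.2)]^(1/0.46).
D = 152000 m.
11800^0.74 = 1031
3.7^-0.2 = 0.7698
Denominator = 1.45 × 1031 × 0.7698 = 1151
D / 1151 = 152000 / 1151 = 132.1
v = 132.1^(1/0.46) = 132.1^2.1739 = 40797 m/s

v ≈ 40.8 km/s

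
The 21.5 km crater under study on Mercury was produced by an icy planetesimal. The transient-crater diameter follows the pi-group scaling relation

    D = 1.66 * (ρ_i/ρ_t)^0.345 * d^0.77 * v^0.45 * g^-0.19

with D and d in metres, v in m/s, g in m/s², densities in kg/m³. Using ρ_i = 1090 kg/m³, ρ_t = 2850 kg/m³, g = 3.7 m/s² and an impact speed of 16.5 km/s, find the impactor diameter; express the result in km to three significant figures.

Rearranging for d: d = [D / (1.66 · (1090/2850)^0.345 · 16500^0.45 · 3.7^-0.19)]^(1/0.77).
D = 21500 m.
(1090/2850)^0.345 = 0.7178
16500^0.45 = 79.04
3.7^-0.19 = 0.7799
Denominator = 1.66 × 0.7178 × 79.04 × 0.7799 = 73.45
D / 73.45 = 21500 / 73.45 = 292.7
d = 292.7^(1/0.77) = 292.7^1.2987 = 1596 m

d ≈ 1.60 km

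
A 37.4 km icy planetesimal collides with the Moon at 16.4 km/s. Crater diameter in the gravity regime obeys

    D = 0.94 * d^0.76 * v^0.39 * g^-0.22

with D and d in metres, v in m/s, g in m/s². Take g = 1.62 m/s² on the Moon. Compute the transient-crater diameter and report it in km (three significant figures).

In SI units: d = 37400 m, v = 16400 m/s.
d^0.76 = 37400^0.76 = 2988
v^0.39 = 16400^0.39 = 44.03
g^-0.22 = 1.62^-0.22 = 0.8993
D = 0.94 × 2988 × 44.03 × 0.8993 = 1.112 × 10^5 m
   = 111.2 km

D ≈ 111 km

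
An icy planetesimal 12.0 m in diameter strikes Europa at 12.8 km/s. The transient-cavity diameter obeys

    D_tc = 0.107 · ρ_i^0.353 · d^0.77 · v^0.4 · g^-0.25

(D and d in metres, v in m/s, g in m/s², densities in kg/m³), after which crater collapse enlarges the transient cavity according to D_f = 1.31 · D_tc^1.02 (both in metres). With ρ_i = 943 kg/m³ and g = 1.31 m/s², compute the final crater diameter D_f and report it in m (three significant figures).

D_f ≈ 492 m

v = 12800 m/s.
ρ_i^0.353 = 943^0.353 = 11.22
d^0.77 = 12^0.77 = 6.776
v^0.4 = 12800^0.4 = 43.94
g^-0.25 = 1.31^-0.25 = 0.9347
D_tc = 0.107 × 11.22 × 6.776 × 43.94 × 0.9347 = 334.1 m
D_f = 1.31 × (334.1)^1.02 = 491.6 m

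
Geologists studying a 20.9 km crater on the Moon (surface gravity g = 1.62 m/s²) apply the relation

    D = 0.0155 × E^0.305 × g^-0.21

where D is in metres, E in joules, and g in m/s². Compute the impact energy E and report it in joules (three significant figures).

Rearranging: E = [D / (0.0155 · g^-0.21)]^(1/0.305).
D = 20900 m.
g^-0.21 = 1.62^-0.21 = 0.9037
D / (0.0155 × 0.9037) = 20900 / (0.01401) = 1.492 × 10^6
E = (1.492 × 10^6)^3.2787 = 1.746 × 10^20 J

E ≈ 1.75 × 10^20 J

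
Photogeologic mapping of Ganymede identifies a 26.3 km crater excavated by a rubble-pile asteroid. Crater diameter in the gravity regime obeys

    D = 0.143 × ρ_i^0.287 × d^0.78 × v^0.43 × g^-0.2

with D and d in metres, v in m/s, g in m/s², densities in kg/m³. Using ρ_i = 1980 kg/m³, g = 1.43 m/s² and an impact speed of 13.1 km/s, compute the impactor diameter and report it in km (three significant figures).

d ≈ 2.03 km

Rearranging for d: d = [D / (0.143 · 1980^0.287 · 13100^0.43 · 1.43^-0.2)]^(1/0.78).
D = 26300 m.
1980^0.287 = 8.834
13100^0.43 = 58.94
1.43^-0.2 = 0.9310
Denominator = 0.143 × 8.834 × 58.94 × 0.9310 = 69.32
D / 69.32 = 26300 / 69.32 = 379.4
d = 379.4^(1/0.78) = 379.4^1.2821 = 2026 m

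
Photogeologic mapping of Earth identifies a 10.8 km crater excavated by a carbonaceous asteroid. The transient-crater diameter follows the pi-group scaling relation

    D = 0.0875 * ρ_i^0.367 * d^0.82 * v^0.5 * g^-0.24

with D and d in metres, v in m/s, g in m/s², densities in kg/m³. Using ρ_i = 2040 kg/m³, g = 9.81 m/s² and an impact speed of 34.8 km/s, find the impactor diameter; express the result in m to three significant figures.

Rearranging for d: d = [D / (0.0875 · 2040^0.367 · 34800^0.5 · 9.81^-0.24)]^(1/0.82).
D = 10800 m.
2040^0.367 = 16.39
34800^0.5 = 186.5
9.81^-0.24 = 0.5781
Denominator = 0.0875 × 16.39 × 186.5 × 0.5781 = 154.6
D / 154.6 = 10800 / 154.6 = 69.86
d = 69.86^(1/0.82) = 69.86^1.2195 = 177.4 m

d ≈ 177 m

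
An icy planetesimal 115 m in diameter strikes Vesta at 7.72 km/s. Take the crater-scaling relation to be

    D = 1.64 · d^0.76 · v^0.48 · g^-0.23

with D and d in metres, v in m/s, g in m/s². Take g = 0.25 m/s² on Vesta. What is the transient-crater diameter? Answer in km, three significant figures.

D ≈ 6.10 km

In SI units: v = 7720 m/s.
d^0.76 = 115^0.76 = 36.82
v^0.48 = 7720^0.48 = 73.46
g^-0.23 = 0.25^-0.23 = 1.376
D = 1.64 × 36.82 × 73.46 × 1.376 = 6104 m
   = 6.104 km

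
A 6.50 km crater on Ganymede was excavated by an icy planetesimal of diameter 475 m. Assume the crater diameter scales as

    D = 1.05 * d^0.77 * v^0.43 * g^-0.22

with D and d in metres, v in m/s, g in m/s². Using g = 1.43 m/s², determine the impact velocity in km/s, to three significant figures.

Rearranging for v: v = [D / (1.05 · 475^0.77 · 1.43^-0.22)]^(1/0.43).
D = 6500 m.
475^0.77 = 115.1
1.43^-0.22 = 0.9243
Denominator = 1.05 × 115.1 × 0.9243 = 111.7
D / 111.7 = 6500 / 111.7 = 58.19
v = 58.19^(1/0.43) = 58.19^2.3256 = 12715 m/s

v ≈ 12.7 km/s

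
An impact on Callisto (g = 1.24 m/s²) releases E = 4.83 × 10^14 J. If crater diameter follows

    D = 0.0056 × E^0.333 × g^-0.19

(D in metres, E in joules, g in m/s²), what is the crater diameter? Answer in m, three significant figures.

E^0.333 = (4.83 × 10^14)^0.333 = 7.758 × 10^4
g^-0.19 = 1.24^-0.19 = 0.9600
D = 0.0056 × 7.758 × 10^4 × 0.9600 = 417.1 m

D ≈ 417 m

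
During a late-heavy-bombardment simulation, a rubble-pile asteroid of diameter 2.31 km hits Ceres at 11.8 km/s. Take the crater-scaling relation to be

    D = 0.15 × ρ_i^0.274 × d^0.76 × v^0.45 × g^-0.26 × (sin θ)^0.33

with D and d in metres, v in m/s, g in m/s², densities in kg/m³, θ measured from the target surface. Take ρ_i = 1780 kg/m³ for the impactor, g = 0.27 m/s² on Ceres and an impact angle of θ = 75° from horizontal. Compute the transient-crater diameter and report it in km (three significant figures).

D ≈ 39.7 km

In SI units: d = 2310 m, v = 11800 m/s.
ρ_i^0.274 = 1780^0.274 = 7.773
d^0.76 = 2310^0.76 = 360.0
v^0.45 = 11800^0.45 = 67.97
g^-0.26 = 0.27^-0.26 = 1.406
(sin 75°)^0.33 = 0.9659^0.33 = 0.9886
D = 0.15 × 7.773 × 360.0 × 67.97 × 1.406 × 0.9886 = 39656 m
   = 39.66 km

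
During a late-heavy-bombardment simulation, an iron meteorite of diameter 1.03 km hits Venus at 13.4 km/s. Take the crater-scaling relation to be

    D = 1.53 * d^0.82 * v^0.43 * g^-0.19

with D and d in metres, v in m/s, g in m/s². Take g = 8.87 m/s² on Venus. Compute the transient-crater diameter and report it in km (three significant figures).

D ≈ 17.8 km

In SI units: d = 1030 m, v = 13400 m/s.
d^0.82 = 1030^0.82 = 295.5
v^0.43 = 13400^0.43 = 59.52
g^-0.19 = 8.87^-0.19 = 0.6605
D = 1.53 × 295.5 × 59.52 × 0.6605 = 17774 m
   = 17.77 km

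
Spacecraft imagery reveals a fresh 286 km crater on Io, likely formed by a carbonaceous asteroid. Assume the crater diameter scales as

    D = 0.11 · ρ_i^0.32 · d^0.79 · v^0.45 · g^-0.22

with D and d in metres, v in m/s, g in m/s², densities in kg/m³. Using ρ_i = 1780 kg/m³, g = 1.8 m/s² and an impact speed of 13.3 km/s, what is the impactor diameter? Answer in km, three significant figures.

Rearranging for d: d = [D / (0.11 · 1780^0.32 · 13300^0.45 · 1.8^-0.22)]^(1/0.79).
D = 286000 m.
1780^0.32 = 10.97
13300^0.45 = 71.74
1.8^-0.22 = 0.8787
Denominator = 0.11 × 10.97 × 71.74 × 0.8787 = 76.07
D / 76.07 = 286000 / 76.07 = 3760
d = 3760^(1/0.79) = 3760^1.2658 = 33533 m

d ≈ 33.5 km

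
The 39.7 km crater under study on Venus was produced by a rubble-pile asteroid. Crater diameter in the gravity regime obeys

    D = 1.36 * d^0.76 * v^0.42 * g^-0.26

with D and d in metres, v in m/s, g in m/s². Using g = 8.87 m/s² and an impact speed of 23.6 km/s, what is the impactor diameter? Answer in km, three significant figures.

d ≈ 6.07 km

Rearranging for d: d = [D / (1.36 · 23600^0.42 · 8.87^-0.26)]^(1/0.76).
D = 39700 m.
23600^0.42 = 68.65
8.87^-0.26 = 0.5669
Denominator = 1.36 × 68.65 × 0.5669 = 52.93
D / 52.93 = 39700 / 52.93 = 750.0
d = 750.0^(1/0.76) = 750.0^1.3158 = 6067 m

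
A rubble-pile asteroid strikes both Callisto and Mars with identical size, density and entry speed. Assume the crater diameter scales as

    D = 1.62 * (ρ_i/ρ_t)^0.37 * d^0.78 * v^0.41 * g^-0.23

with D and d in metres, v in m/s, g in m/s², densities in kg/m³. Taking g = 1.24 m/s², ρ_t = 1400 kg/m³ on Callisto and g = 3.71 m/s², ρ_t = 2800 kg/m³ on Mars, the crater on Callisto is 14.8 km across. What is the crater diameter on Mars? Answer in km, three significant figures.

The impactor-only factors (d, v, ρ_i) cancel in the ratio, leaving D_Mars/D_Callisto = (g_Mars/g_Callisto)^-0.23 · (ρ_t,Callisto/ρ_t,Mars)^0.37.
(3.71/1.24)^-0.23 = 2.992^-0.23 = 0.7772
(1400/2800)^0.37 = 0.5000^0.37 = 0.7738
Ratio = 0.7772 × 0.7738 = 0.6014
D_Mars = 0.6014 × 14.8 km = 8.90 km

D ≈ 8.90 km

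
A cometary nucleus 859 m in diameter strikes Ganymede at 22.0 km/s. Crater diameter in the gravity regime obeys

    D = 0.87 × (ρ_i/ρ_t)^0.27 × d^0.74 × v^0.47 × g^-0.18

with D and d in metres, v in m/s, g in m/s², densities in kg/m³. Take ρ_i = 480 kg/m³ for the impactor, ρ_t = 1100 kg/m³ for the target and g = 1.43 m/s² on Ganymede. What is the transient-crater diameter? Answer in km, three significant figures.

D ≈ 10.6 km

In SI units: v = 22000 m/s.
(ρ_i/ρ_t)^0.27 = (480/1100)^0.27 = 0.7994
d^0.74 = 859^0.74 = 148.3
v^0.47 = 22000^0.47 = 109.9
g^-0.18 = 1.43^-0.18 = 0.9376
D = 0.87 × 0.7994 × 148.3 × 109.9 × 0.9376 = 10628 m
   = 10.63 km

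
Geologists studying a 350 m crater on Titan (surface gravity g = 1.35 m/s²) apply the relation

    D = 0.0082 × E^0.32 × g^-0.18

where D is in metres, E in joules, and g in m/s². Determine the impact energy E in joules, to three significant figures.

E ≈ 3.49 × 10^14 J

Rearranging: E = [D / (0.0082 · g^-0.18)]^(1/0.32).
g^-0.18 = 1.35^-0.18 = 0.9474
D / (0.0082 × 0.9474) = 350 / (7.769 × 10^-3) = 4.505 × 10^4
E = (4.505 × 10^4)^3.125 = 3.490 × 10^14 J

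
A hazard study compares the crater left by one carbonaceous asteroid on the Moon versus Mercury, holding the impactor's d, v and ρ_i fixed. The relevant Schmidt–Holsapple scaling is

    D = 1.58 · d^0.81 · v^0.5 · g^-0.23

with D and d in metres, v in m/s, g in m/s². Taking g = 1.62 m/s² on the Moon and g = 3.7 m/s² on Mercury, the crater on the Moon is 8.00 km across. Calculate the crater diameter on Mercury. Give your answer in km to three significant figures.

All impactor-dependent factors cancel in the ratio, leaving D_Mercury/D_Moon = (g_Mercury/g_Moon)^-0.23.
(3.7/1.62)^-0.23 = 2.284^-0.23 = 0.8270
D_Mercury = 0.8270 × 8.00 km = 6.62 km

D ≈ 6.62 km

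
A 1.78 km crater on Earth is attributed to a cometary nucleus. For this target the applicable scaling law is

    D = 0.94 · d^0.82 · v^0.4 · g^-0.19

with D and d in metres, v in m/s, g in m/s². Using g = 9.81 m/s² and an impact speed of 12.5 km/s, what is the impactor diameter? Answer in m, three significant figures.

Rearranging for d: d = [D / (0.94 · 12500^0.4 · 9.81^-0.19)]^(1/0.82).
D = 1780 m.
12500^0.4 = 43.53
9.81^-0.19 = 0.6480
Denominator = 0.94 × 43.53 × 0.6480 = 26.51
D / 26.51 = 1780 / 26.51 = 67.14
d = 67.14^(1/0.82) = 67.14^1.2195 = 169.0 m

d ≈ 169 m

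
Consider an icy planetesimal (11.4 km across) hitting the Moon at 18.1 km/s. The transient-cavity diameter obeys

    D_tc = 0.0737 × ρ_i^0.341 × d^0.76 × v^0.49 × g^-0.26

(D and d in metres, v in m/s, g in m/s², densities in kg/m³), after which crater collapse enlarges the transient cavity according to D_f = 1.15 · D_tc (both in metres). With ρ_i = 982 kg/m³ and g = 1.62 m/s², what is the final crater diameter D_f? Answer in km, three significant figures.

D_f ≈ 116 km

In SI: d = 11400 m, v = 18100 m/s.
ρ_i^0.341 = 982^0.341 = 10.48
d^0.76 = 11400^0.76 = 1211
v^0.49 = 18100^0.49 = 122.0
g^-0.26 = 1.62^-0.26 = 0.8821
D_tc = 0.0737 × 10.48 × 1211 × 122.0 × 0.8821 = 1.007 × 10^5 m
D_f = 1.15 × 1.007 × 10^5 = 1.158 × 10^5 m
     = 115.8 km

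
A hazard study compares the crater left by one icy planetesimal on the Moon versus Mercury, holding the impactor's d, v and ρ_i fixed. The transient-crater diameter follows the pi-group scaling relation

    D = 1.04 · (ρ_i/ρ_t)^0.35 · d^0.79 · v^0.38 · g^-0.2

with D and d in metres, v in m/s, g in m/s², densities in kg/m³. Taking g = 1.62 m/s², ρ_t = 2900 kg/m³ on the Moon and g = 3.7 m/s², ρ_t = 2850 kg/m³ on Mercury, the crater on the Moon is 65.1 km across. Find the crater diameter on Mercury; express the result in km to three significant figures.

D ≈ 55.5 km

The impactor-only factors (d, v, ρ_i) cancel in the ratio, leaving D_Mercury/D_Moon = (g_Mercury/g_Moon)^-0.2 · (ρ_t,Moon/ρ_t,Mercury)^0.35.
(3.7/1.62)^-0.2 = 2.284^-0.2 = 0.8477
(2900/2850)^0.35 = 1.018^0.35 = 1.006
Ratio = 0.8477 × 1.006 = 0.8528
D_Mercury = 0.8528 × 65.1 km = 55.5 km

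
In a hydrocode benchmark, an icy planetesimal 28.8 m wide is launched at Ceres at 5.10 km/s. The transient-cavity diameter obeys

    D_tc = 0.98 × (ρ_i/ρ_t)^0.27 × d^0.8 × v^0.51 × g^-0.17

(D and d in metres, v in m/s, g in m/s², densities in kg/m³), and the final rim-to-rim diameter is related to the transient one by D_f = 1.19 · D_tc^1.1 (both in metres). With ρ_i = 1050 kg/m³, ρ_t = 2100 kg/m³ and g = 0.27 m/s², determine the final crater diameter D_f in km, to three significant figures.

D_f ≈ 2.80 km

v = 5100 m/s.
(ρ_i/ρ_t)^0.27 = (1050/2100)^0.27 = 0.8293
d^0.8 = 28.8^0.8 = 14.71
v^0.51 = 5100^0.51 = 77.78
g^-0.17 = 0.27^-0.17 = 1.249
D_tc = 0.98 × 0.8293 × 14.71 × 77.78 × 1.249 = 1161 m
D_f = 1.19 × (1161)^1.1 = 2798 m
     = 2.798 km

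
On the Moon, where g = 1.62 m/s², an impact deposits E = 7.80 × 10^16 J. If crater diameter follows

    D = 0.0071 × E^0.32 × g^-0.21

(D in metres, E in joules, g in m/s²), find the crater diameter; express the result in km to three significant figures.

E^0.32 = (7.80 × 10^16)^0.32 = 2.544 × 10^5
g^-0.21 = 1.62^-0.21 = 0.9037
D = 0.0071 × 2.544 × 10^5 × 0.9037 = 1632 m
   = 1.632 km

D ≈ 1.63 km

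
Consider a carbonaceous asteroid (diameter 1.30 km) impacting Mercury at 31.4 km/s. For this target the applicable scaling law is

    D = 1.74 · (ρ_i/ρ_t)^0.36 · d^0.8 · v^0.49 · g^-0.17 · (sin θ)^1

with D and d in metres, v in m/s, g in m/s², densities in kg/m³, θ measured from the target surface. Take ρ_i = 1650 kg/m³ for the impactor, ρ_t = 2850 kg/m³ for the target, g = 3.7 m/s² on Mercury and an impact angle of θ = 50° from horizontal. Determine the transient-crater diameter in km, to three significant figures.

D ≈ 43.4 km

In SI units: d = 1300 m, v = 31400 m/s.
(ρ_i/ρ_t)^0.36 = (1650/2850)^0.36 = 0.8214
d^0.8 = 1300^0.8 = 309.9
v^0.49 = 31400^0.49 = 159.8
g^-0.17 = 3.7^-0.17 = 0.8006
(sin 50°)^1 = 0.7660^1 = 0.7660
D = 1.74 × 0.8214 × 309.9 × 159.8 × 0.8006 × 0.7660 = 43406 m
   = 43.41 km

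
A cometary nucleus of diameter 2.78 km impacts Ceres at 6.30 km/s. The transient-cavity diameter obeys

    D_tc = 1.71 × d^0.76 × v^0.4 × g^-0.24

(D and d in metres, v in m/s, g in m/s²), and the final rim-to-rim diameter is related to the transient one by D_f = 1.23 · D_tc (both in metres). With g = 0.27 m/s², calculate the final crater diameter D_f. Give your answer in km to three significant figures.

D_f ≈ 39.5 km

In SI: d = 2780 m, v = 6300 m/s.
d^0.76 = 2780^0.76 = 414.5
v^0.4 = 6300^0.4 = 33.09
g^-0.24 = 0.27^-0.24 = 1.369
D_tc = 1.71 × 414.5 × 33.09 × 1.369 = 32110 m
D_f = 1.23 × 32110 = 39495 m
     = 39.50 km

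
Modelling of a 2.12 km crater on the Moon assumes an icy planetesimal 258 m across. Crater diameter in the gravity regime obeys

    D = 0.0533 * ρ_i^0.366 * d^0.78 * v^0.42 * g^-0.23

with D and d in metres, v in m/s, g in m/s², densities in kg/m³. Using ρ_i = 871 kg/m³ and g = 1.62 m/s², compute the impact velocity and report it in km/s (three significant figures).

v ≈ 10.6 km/s

Rearranging for v: v = [D / (0.0533 · 871^0.366 · 258^0.78 · 1.62^-0.23)]^(1/0.42).
D = 2120 m.
871^0.366 = 11.91
258^0.78 = 76.04
1.62^-0.23 = 0.8950
Denominator = 0.0533 × 11.91 × 76.04 × 0.8950 = 43.20
D / 43.20 = 2120 / 43.20 = 49.07
v = 49.07^(1/0.42) = 49.07^2.381 = 10613 m/s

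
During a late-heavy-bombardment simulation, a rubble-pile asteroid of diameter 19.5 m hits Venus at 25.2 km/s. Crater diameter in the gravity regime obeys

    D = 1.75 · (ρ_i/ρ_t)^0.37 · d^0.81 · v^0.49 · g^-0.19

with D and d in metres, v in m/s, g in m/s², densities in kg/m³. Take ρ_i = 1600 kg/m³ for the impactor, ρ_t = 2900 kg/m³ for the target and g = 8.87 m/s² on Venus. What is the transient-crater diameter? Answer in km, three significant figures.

In SI units: v = 25200 m/s.
(ρ_i/ρ_t)^0.37 = (1600/2900)^0.37 = 0.8025
d^0.81 = 19.5^0.81 = 11.09
v^0.49 = 25200^0.49 = 143.4
g^-0.19 = 8.87^-0.19 = 0.6605
D = 1.75 × 0.8025 × 11.09 × 143.4 × 0.6605 = 1475 m
   = 1.475 km

D ≈ 1.48 km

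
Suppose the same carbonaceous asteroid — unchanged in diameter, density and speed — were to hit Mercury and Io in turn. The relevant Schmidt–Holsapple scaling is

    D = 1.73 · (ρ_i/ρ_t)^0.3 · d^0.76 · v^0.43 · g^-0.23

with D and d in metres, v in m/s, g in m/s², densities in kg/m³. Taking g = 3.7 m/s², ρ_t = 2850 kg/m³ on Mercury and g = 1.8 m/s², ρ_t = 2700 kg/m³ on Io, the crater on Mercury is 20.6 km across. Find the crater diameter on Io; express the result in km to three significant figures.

The impactor-only factors (d, v, ρ_i) cancel in the ratio, leaving D_Io/D_Mercury = (g_Io/g_Mercury)^-0.23 · (ρ_t,Mercury/ρ_t,Io)^0.3.
(1.8/3.7)^-0.23 = 0.4865^-0.23 = 1.180
(2850/2700)^0.3 = 1.056^0.3 = 1.016
Ratio = 1.180 × 1.016 = 1.199
D_Io = 1.199 × 20.6 km = 24.7 km

D ≈ 24.7 km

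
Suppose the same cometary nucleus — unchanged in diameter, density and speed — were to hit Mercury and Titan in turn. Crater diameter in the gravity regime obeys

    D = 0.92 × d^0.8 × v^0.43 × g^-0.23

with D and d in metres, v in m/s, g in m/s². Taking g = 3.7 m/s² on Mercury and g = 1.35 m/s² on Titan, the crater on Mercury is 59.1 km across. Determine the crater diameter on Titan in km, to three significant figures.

All impactor-dependent factors cancel in the ratio, leaving D_Titan/D_Mercury = (g_Titan/g_Mercury)^-0.23.
(1.35/3.7)^-0.23 = 0.3649^-0.23 = 1.261
D_Titan = 1.261 × 59.1 km = 74.5 km

D ≈ 74.5 km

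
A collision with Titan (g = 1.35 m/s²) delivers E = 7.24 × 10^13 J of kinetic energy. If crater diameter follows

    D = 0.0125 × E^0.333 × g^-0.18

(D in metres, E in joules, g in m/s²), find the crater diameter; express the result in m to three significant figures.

D ≈ 488 m

E^0.333 = (7.24 × 10^13)^0.333 = 4.124 × 10^4
g^-0.18 = 1.35^-0.18 = 0.9474
D = 0.0125 × 4.124 × 10^4 × 0.9474 = 488.4 m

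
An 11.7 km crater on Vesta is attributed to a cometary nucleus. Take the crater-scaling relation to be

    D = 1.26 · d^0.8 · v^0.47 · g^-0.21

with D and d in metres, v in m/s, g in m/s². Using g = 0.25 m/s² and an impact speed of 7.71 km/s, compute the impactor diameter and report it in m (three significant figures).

d ≈ 330 m

Rearranging for d: d = [D / (1.26 · 7710^0.47 · 0.25^-0.21)]^(1/0.8).
D = 11700 m.
7710^0.47 = 67.13
0.25^-0.21 = 1.338
Denominator = 1.26 × 67.13 × 1.338 = 113.2
D / 113.2 = 11700 / 113.2 = 103.4
d = 103.4^(1/0.8) = 103.4^1.25 = 329.7 m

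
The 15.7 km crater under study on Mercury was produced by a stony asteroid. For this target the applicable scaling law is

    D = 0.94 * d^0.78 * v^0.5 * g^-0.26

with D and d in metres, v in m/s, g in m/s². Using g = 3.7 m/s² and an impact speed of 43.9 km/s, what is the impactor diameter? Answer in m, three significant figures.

Rearranging for d: d = [D / (0.94 · 43900^0.5 · 3.7^-0.26)]^(1/0.78).
D = 15700 m.
43900^0.5 = 209.5
3.7^-0.26 = 0.7117
Denominator = 0.94 × 209.5 × 0.7117 = 140.2
D / 140.2 = 15700 / 140.2 = 112.0
d = 112.0^(1/0.78) = 112.0^1.2821 = 423.9 m

d ≈ 424 m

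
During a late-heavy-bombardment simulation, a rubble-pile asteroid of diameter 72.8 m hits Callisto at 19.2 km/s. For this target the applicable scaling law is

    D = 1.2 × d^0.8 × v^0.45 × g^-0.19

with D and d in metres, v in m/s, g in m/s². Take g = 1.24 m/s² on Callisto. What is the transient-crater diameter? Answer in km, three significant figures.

In SI units: v = 19200 m/s.
d^0.8 = 72.8^0.8 = 30.88
v^0.45 = 19200^0.45 = 84.62
g^-0.19 = 1.24^-0.19 = 0.9600
D = 1.2 × 30.88 × 84.62 × 0.9600 = 3010 m
   = 3.010 km

D ≈ 3.01 km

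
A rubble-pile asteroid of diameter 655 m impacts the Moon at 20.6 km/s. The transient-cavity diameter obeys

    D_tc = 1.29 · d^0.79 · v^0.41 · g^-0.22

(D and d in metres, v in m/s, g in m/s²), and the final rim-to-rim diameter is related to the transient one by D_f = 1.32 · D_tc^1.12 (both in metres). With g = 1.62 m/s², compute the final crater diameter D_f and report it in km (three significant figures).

D_f ≈ 46.3 km

v = 20600 m/s.
d^0.79 = 655^0.79 = 167.8
v^0.41 = 20600^0.41 = 58.71
g^-0.22 = 1.62^-0.22 = 0.8993
D_tc = 1.29 × 167.8 × 58.71 × 0.8993 = 11430 m
D_f = 1.32 × (11430)^1.12 = 46301 m
     = 46.30 km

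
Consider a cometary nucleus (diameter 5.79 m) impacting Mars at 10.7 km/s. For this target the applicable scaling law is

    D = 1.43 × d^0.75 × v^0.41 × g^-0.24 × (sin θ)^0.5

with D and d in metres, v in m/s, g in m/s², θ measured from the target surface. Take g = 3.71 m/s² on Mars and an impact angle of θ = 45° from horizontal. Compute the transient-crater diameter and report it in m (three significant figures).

D ≈ 147 m

In SI units: v = 10700 m/s.
d^0.75 = 5.79^0.75 = 3.733
v^0.41 = 10700^0.41 = 44.88
g^-0.24 = 3.71^-0.24 = 0.7300
(sin 45°)^0.5 = 0.7071^0.5 = 0.8409
D = 1.43 × 3.733 × 44.88 × 0.7300 × 0.8409 = 147.1 m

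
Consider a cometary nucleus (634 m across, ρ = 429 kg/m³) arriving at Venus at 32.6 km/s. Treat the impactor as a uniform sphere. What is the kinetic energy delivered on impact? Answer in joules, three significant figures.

E ≈ 3.04 × 10^19 J

v = 32600 m/s.
Mass m = (π/6) ρ d³ = (π/6) × 429 × (634)³ = 5.724 × 10^10 kg
E = ½ m v² = 0.5 × 5.724 × 10^10 × (32600)² = 3.042 × 10^19 J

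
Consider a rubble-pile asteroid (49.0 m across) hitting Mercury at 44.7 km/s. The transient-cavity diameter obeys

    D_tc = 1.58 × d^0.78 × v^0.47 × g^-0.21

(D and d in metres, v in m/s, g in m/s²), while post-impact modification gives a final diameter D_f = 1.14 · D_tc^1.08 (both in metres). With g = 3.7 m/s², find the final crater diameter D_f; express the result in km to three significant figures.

v = 44700 m/s.
d^0.78 = 49^0.78 = 20.81
v^0.47 = 44700^0.47 = 153.3
g^-0.21 = 3.7^-0.21 = 0.7598
D_tc = 1.58 × 20.81 × 153.3 × 0.7598 = 3830 m
D_f = 1.14 × (3830)^1.08 = 8448 m
     = 8.448 km

D_f ≈ 8.45 km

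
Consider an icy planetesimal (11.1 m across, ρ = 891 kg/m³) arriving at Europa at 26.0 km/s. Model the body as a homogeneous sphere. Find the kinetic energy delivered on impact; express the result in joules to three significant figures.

v = 26000 m/s.
Mass m = (π/6) ρ d³ = (π/6) × 891 × (11.1)³ = 6.380 × 10^5 kg
E = ½ m v² = 0.5 × 6.380 × 10^5 × (26000)² = 2.156 × 10^14 J

E ≈ 2.16 × 10^14 J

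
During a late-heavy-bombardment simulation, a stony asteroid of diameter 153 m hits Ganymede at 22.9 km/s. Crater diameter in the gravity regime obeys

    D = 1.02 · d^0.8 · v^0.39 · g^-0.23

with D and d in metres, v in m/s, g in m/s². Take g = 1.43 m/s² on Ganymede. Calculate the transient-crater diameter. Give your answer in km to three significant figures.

D ≈ 2.64 km

In SI units: v = 22900 m/s.
d^0.8 = 153^0.8 = 55.94
v^0.39 = 22900^0.39 = 50.16
g^-0.23 = 1.43^-0.23 = 0.9210
D = 1.02 × 55.94 × 50.16 × 0.9210 = 2636 m
   = 2.636 km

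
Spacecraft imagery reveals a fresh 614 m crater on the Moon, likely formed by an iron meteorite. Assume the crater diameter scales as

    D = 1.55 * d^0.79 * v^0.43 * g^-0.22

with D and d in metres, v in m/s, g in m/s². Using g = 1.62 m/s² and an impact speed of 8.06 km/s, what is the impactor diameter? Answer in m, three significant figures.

Rearranging for d: d = [D / (1.55 · 8060^0.43 · 1.62^-0.22)]^(1/0.79).
8060^0.43 = 47.83
1.62^-0.22 = 0.8993
Denominator = 1.55 × 47.83 × 0.8993 = 66.67
D / 66.67 = 614 / 66.67 = 9.210
d = 9.210^(1/0.79) = 9.210^1.2658 = 16.62 m

d ≈ 16.6 m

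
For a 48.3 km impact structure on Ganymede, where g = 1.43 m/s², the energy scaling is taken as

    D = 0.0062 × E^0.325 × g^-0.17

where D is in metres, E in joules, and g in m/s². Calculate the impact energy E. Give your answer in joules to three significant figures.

E ≈ 1.93 × 10^21 J

Rearranging: E = [D / (0.0062 · g^-0.17)]^(1/0.325).
D = 48300 m.
g^-0.17 = 1.43^-0.17 = 0.9410
D / (0.0062 × 0.9410) = 48300 / (5.834 × 10^-3) = 8.279 × 10^6
E = (8.279 × 10^6)^3.0769 = 1.932 × 10^21 J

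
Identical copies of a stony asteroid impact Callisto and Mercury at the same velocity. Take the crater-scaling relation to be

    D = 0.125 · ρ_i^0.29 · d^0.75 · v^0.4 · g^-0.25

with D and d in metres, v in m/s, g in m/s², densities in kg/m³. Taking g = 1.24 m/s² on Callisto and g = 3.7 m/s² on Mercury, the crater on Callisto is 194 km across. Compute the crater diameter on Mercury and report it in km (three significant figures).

All impactor-dependent factors cancel in the ratio, leaving D_Mercury/D_Callisto = (g_Mercury/g_Callisto)^-0.25.
(3.7/1.24)^-0.25 = 2.984^-0.25 = 0.7609
D_Mercury = 0.7609 × 194 km = 148 km

D ≈ 148 km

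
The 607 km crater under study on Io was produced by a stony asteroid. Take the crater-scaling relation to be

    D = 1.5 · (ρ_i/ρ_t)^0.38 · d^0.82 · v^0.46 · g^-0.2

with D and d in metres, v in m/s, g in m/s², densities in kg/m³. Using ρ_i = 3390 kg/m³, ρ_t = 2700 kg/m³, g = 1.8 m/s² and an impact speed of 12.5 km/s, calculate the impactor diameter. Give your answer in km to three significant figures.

d ≈ 36.0 km

Rearranging for d: d = [D / (1.5 · (3390/2700)^0.38 · 12500^0.46 · 1.8^-0.2)]^(1/0.82).
D = 607000 m.
(3390/2700)^0.38 = 1.090
12500^0.46 = 76.66
1.8^-0.2 = 0.8891
Denominator = 1.5 × 1.090 × 76.66 × 0.8891 = 111.4
D / 111.4 = 607000 / 111.4 = 5449
d = 5449^(1/0.82) = 5449^1.2195 = 36011 m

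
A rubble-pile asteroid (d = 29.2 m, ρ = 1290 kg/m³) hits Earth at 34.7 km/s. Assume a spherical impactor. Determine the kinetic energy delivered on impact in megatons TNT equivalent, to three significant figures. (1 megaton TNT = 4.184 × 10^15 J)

E ≈ 2.42 Mt TNT

v = 34700 m/s.
Mass m = (π/6) ρ d³ = (π/6) × 1290 × (29.2)³ = 1.682 × 10^7 kg
E = ½ m v² = 0.5 × 1.682 × 10^7 × (34700)² = 1.013 × 10^16 J
   = 1.013 × 10^16 / 4.184×10^15 = 2.421 Mt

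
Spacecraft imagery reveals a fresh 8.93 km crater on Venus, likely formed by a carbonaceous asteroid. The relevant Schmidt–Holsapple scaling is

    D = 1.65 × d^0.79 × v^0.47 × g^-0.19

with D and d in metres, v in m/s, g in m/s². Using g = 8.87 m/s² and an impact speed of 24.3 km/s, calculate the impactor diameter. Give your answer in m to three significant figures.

Rearranging for d: d = [D / (1.65 · 24300^0.47 · 8.87^-0.19)]^(1/0.79).
D = 8930 m.
24300^0.47 = 115.1
8.87^-0.19 = 0.6605
Denominator = 1.65 × 115.1 × 0.6605 = 125.4
D / 125.4 = 8930 / 125.4 = 71.21
d = 71.21^(1/0.79) = 71.21^1.2658 = 221.3 m

d ≈ 221 m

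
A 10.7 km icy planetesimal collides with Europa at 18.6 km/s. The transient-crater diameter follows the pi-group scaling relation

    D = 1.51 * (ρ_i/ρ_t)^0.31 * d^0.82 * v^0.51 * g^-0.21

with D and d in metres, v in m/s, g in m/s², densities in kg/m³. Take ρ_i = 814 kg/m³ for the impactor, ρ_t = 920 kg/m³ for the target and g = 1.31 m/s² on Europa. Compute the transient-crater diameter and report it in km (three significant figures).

In SI units: d = 10700 m, v = 18600 m/s.
(ρ_i/ρ_t)^0.31 = (814/920)^0.31 = 0.9628
d^0.82 = 10700^0.82 = 2014
v^0.51 = 18600^0.51 = 150.5
g^-0.21 = 1.31^-0.21 = 0.9449
D = 1.51 × 0.9628 × 2014 × 150.5 × 0.9449 = 4.164 × 10^5 m
   = 416.4 km

D ≈ 416 km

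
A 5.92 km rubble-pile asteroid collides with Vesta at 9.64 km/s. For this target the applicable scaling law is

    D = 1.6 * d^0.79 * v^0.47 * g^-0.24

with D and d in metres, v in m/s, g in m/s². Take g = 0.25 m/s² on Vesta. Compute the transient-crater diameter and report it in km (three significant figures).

In SI units: d = 5920 m, v = 9640 m/s.
d^0.79 = 5920^0.79 = 955.3
v^0.47 = 9640^0.47 = 74.56
g^-0.24 = 0.25^-0.24 = 1.395
D = 1.6 × 955.3 × 74.56 × 1.395 = 1.590 × 10^5 m
   = 159.0 km

D ≈ 159 km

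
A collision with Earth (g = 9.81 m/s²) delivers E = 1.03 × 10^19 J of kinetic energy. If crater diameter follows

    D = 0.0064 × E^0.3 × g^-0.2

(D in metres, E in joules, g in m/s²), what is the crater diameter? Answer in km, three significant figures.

E^0.3 = (1.03 × 10^19)^0.3 = 5.057 × 10^5
g^-0.2 = 9.81^-0.2 = 0.6334
D = 0.0064 × 5.057 × 10^5 × 0.6334 = 2050 m
   = 2.050 km

D ≈ 2.05 km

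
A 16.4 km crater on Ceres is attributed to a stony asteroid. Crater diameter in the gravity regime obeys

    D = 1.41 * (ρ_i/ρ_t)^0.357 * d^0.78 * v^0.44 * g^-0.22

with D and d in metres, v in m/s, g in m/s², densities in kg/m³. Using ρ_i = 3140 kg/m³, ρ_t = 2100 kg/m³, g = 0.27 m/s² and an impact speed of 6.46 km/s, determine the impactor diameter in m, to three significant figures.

d ≈ 665 m

Rearranging for d: d = [D / (1.41 · (3140/2100)^0.357 · 6460^0.44 · 0.27^-0.22)]^(1/0.78).
D = 16400 m.
(3140/2100)^0.357 = 1.154
6460^0.44 = 47.48
0.27^-0.22 = 1.334
Denominator = 1.41 × 1.154 × 47.48 × 1.334 = 103.1
D / 103.1 = 16400 / 103.1 = 159.1
d = 159.1^(1/0.78) = 159.1^1.2821 = 664.9 m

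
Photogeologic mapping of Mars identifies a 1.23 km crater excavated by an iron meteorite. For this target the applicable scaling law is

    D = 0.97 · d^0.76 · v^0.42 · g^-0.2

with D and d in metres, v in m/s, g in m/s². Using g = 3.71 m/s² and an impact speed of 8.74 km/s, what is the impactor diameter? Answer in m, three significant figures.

Rearranging for d: d = [D / (0.97 · 8740^0.42 · 3.71^-0.2)]^(1/0.76).
D = 1230 m.
8740^0.42 = 45.23
3.71^-0.2 = 0.7694
Denominator = 0.97 × 45.23 × 0.7694 = 33.76
D / 33.76 = 1230 / 33.76 = 36.43
d = 36.43^(1/0.76) = 36.43^1.3158 = 113.4 m

d ≈ 113 m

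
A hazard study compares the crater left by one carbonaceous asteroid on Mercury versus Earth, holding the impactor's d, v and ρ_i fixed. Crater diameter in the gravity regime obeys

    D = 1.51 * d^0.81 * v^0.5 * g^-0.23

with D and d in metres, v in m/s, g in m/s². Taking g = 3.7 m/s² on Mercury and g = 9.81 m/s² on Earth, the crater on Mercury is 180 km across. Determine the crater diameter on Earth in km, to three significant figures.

All impactor-dependent factors cancel in the ratio, leaving D_Earth/D_Mercury = (g_Earth/g_Mercury)^-0.23.
(9.81/3.7)^-0.23 = 2.651^-0.23 = 0.7991
D_Earth = 0.7991 × 180 km = 144 km

D ≈ 144 km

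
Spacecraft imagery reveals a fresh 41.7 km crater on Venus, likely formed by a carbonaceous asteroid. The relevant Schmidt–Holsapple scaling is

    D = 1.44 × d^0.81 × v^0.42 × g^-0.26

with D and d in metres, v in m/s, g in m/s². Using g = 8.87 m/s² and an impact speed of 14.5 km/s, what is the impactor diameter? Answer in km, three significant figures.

d ≈ 4.52 km

Rearranging for d: d = [D / (1.44 · 14500^0.42 · 8.87^-0.26)]^(1/0.81).
D = 41700 m.
14500^0.42 = 55.95
8.87^-0.26 = 0.5669
Denominator = 1.44 × 55.95 × 0.5669 = 45.67
D / 45.67 = 41700 / 45.67 = 913.1
d = 913.1^(1/0.81) = 913.1^1.2346 = 4519 m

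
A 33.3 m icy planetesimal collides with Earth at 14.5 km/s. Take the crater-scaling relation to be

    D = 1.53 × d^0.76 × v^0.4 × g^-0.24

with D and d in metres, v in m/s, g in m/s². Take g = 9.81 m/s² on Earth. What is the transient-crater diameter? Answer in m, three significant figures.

D ≈ 587 m

In SI units: v = 14500 m/s.
d^0.76 = 33.3^0.76 = 14.36
v^0.4 = 14500^0.4 = 46.19
g^-0.24 = 9.81^-0.24 = 0.5781
D = 1.53 × 14.36 × 46.19 × 0.5781 = 586.7 m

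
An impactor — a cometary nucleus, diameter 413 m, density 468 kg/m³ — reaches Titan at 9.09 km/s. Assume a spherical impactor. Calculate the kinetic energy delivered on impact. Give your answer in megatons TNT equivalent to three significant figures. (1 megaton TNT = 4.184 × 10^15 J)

v = 9090 m/s.
Mass m = (π/6) ρ d³ = (π/6) × 468 × (413)³ = 1.726 × 10^10 kg
E = ½ m v² = 0.5 × 1.726 × 10^10 × (9090)² = 7.131 × 10^17 J
   = 7.131 × 10^17 / 4.184×10^15 = 170.4 Mt

E ≈ 170 Mt TNT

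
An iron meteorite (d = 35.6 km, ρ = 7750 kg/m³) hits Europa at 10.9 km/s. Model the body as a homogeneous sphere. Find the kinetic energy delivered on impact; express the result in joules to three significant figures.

d = 35600 m; v = 10900 m/s.
Mass m = (π/6) ρ d³ = (π/6) × 7750 × (35600)³ = 1.831 × 10^17 kg
E = ½ m v² = 0.5 × 1.831 × 10^17 × (10900)² = 1.088 × 10^25 J

E ≈ 1.09 × 10^25 J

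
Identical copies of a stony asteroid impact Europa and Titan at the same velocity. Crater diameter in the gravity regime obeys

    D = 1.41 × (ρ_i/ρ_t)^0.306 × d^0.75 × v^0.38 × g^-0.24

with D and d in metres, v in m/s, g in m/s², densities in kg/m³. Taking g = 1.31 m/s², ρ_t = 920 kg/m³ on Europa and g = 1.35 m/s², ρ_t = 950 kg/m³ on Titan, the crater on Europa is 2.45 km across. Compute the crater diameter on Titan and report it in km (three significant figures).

D ≈ 2.41 km

The impactor-only factors (d, v, ρ_i) cancel in the ratio, leaving D_Titan/D_Europa = (g_Titan/g_Europa)^-0.24 · (ρ_t,Europa/ρ_t,Titan)^0.306.
(1.35/1.31)^-0.24 = 1.031^-0.24 = 0.9927
(920/950)^0.306 = 0.9684^0.306 = 0.9902
Ratio = 0.9927 × 0.9902 = 0.9830
D_Titan = 0.9830 × 2.45 km = 2.41 km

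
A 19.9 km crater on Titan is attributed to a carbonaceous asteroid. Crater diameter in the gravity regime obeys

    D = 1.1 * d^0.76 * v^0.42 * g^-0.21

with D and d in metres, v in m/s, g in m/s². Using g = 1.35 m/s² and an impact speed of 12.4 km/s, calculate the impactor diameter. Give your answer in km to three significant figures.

Rearranging for d: d = [D / (1.1 · 12400^0.42 · 1.35^-0.21)]^(1/0.76).
D = 19900 m.
12400^0.42 = 52.39
1.35^-0.21 = 0.9389
Denominator = 1.1 × 52.39 × 0.9389 = 54.11
D / 54.11 = 19900 / 54.11 = 367.8
d = 367.8^(1/0.76) = 367.8^1.3158 = 2376 m

d ≈ 2.38 km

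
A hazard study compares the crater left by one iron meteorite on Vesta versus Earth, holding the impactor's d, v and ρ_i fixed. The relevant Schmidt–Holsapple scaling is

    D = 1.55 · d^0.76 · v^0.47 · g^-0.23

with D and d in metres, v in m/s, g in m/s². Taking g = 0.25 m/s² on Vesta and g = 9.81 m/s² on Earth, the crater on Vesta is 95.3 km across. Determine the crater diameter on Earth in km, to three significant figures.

D ≈ 41.0 km

All impactor-dependent factors cancel in the ratio, leaving D_Earth/D_Vesta = (g_Earth/g_Vesta)^-0.23.
(9.81/0.25)^-0.23 = 39.24^-0.23 = 0.4300
D_Earth = 0.4300 × 95.3 km = 41.0 km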